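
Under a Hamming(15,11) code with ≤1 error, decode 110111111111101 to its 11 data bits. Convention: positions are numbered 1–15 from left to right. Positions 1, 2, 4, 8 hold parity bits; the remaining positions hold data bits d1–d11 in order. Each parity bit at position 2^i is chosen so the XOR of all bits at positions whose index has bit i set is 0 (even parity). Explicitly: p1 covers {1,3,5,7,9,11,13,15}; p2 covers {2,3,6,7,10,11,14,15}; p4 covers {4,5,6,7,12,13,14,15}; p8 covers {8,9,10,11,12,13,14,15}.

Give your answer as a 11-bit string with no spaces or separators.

s1 (pos 1,3,5,7,9,11,13,15): 1⊕0⊕1⊕1⊕1⊕1⊕1⊕1 = 1
s2 (pos 2,3,6,7,10,11,14,15): 1⊕0⊕1⊕1⊕1⊕1⊕0⊕1 = 0
s4 (pos 4,5,6,7,12,13,14,15): 1⊕1⊕1⊕1⊕1⊕1⊕0⊕1 = 1
s8 (pos 8,9,10,11,12,13,14,15): 1⊕1⊕1⊕1⊕1⊕1⊕0⊕1 = 1
Syndrome s8…s1 = 1101 → error at position 13.
Flip position 13: 110111111111101 → 110111111111001
Read data bits from positions 3,5,6,7,9,10,11,12,13,14,15: 01111111001

01111111001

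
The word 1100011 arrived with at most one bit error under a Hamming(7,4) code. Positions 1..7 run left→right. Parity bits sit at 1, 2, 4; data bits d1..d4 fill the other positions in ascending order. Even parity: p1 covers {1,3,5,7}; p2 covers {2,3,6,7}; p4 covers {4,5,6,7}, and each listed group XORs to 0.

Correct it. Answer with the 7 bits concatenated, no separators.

s1 (pos 1,3,5,7): 1⊕0⊕0⊕1 = 0
s2 (pos 2,3,6,7): 1⊕0⊕1⊕1 = 1
s4 (pos 4,5,6,7): 0⊕0⊕1⊕1 = 0
Syndrome s4…s1 = 010 → error at position 2.
Flip position 2: 1100011 → 1000011

1000011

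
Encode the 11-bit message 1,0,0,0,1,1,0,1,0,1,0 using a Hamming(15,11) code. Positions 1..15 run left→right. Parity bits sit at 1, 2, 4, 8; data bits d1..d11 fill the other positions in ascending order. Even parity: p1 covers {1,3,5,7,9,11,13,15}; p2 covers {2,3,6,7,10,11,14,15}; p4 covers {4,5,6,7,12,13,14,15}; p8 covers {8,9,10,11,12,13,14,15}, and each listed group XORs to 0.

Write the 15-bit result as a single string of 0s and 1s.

011000001101010

Place data at non-parity positions: p1 p2 1 p4 0 0 0 p8 1 1 0 1 0 1 0
p1 (pos 1,3,5,7,9,11,13,15): XOR of data positions = 1⊕0⊕0⊕1⊕0⊕0⊕0 = 0
p2 (pos 2,3,6,7,10,11,14,15): XOR of data positions = 1⊕0⊕0⊕1⊕0⊕1⊕0 = 1
p4 (pos 4,5,6,7,12,13,14,15): XOR of data positions = 0⊕0⊕0⊕1⊕0⊕1⊕0 = 0
p8 (pos 8,9,10,11,12,13,14,15): XOR of data positions = 1⊕1⊕0⊕1⊕0⊕1⊕0 = 0
Codeword: 011000001101010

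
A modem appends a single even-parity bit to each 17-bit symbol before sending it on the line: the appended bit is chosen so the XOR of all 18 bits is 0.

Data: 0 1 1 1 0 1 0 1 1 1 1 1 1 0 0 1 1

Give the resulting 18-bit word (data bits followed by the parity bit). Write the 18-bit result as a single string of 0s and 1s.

011101011111100110

XOR of the 17 data bits: 0⊕1⊕1⊕1⊕0⊕1⊕0⊕1⊕1⊕1⊕1⊕1⊕1⊕0⊕0⊕1⊕1 = 0
Parity bit = 0 (so all 18 bits XOR to 0).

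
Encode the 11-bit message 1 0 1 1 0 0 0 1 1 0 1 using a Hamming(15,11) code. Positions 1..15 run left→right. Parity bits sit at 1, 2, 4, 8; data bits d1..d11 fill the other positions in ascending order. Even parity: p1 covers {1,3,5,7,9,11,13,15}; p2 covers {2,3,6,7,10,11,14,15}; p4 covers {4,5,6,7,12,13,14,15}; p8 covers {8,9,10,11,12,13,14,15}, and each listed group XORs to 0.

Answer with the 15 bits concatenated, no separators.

Place data at non-parity positions: p1 p2 1 p4 0 1 1 p8 0 0 0 1 1 0 1
p1 (pos 1,3,5,7,9,11,13,15): XOR of data positions = 1⊕0⊕1⊕0⊕0⊕1⊕1 = 0
p2 (pos 2,3,6,7,10,11,14,15): XOR of data positions = 1⊕1⊕1⊕0⊕0⊕0⊕1 = 0
p4 (pos 4,5,6,7,12,13,14,15): XOR of data positions = 0⊕1⊕1⊕1⊕1⊕0⊕1 = 1
p8 (pos 8,9,10,11,12,13,14,15): XOR of data positions = 0⊕0⊕0⊕1⊕1⊕0⊕1 = 1
Codeword: 001101110001101

001101110001101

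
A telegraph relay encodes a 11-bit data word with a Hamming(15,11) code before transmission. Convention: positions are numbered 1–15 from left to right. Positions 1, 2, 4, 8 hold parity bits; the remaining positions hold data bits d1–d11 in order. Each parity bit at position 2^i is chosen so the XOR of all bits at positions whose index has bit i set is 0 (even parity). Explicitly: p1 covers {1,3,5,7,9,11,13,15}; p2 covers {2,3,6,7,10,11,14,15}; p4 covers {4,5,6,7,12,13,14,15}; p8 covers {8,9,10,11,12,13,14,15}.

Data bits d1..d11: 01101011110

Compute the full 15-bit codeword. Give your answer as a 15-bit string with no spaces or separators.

Place data at non-parity positions: p1 p2 0 p4 1 1 0 p8 1 0 1 1 1 1 0
p1 (pos 1,3,5,7,9,11,13,15): XOR of data positions = 0⊕1⊕0⊕1⊕1⊕1⊕0 = 0
p2 (pos 2,3,6,7,10,11,14,15): XOR of data positions = 0⊕1⊕0⊕0⊕1⊕1⊕0 = 1
p4 (pos 4,5,6,7,12,13,14,15): XOR of data positions = 1⊕1⊕0⊕1⊕1⊕1⊕0 = 1
p8 (pos 8,9,10,11,12,13,14,15): XOR of data positions = 1⊕0⊕1⊕1⊕1⊕1⊕0 = 1
Codeword: 010111011011110

010111011011110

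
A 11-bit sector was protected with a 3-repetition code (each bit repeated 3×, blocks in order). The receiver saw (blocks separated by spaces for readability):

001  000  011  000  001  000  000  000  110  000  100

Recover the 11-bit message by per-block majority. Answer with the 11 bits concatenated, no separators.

Block 1 (001): 1 one → 0
Block 2 (000): 0 ones → 0
Block 3 (011): 2 ones → 1
Block 4 (000): 0 ones → 0
Block 5 (001): 1 one → 0
Block 6 (000): 0 ones → 0
Block 7 (000): 0 ones → 0
Block 8 (000): 0 ones → 0
Block 9 (110): 2 ones → 1
Block 10 (000): 0 ones → 0
Block 11 (100): 1 one → 0

00100000100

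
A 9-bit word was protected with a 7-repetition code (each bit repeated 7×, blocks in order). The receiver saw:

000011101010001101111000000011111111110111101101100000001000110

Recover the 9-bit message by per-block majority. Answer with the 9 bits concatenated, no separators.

001011100

Block 1 (0000111): 3 ones → 0
Block 2 (0101000): 2 ones → 0
Block 3 (1101111): 6 ones → 1
Block 4 (0000000): 0 ones → 0
Block 5 (1111111): 7 ones → 1
Block 6 (1110111): 6 ones → 1
Block 7 (1011011): 5 ones → 1
Block 8 (0000000): 0 ones → 0
Block 9 (1000110): 3 ones → 0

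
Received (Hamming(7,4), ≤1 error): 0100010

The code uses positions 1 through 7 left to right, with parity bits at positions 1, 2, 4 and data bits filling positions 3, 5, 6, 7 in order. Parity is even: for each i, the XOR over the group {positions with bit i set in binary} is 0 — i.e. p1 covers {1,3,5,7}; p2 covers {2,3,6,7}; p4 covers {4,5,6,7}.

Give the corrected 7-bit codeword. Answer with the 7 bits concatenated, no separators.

0101010

s1 (pos 1,3,5,7): 0⊕0⊕0⊕0 = 0
s2 (pos 2,3,6,7): 1⊕0⊕1⊕0 = 0
s4 (pos 4,5,6,7): 0⊕0⊕1⊕0 = 1
Syndrome s4…s1 = 100 → error at position 4.
Flip position 4: 0100010 → 0101010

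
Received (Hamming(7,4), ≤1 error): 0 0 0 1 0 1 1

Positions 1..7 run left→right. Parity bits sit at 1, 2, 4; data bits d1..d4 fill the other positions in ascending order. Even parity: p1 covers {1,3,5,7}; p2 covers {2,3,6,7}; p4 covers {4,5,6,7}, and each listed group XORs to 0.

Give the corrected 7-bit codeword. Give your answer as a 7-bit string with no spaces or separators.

s1 (pos 1,3,5,7): 0⊕0⊕0⊕1 = 1
s2 (pos 2,3,6,7): 0⊕0⊕1⊕1 = 0
s4 (pos 4,5,6,7): 1⊕0⊕1⊕1 = 1
Syndrome s4…s1 = 101 → error at position 5.
Flip position 5: 0001011 → 0001111

0001111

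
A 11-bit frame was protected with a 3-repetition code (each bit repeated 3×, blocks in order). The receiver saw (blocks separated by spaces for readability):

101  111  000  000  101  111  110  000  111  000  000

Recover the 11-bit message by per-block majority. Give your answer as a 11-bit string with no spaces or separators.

Block 1 (101): 2 ones → 1
Block 2 (111): 3 ones → 1
Block 3 (000): 0 ones → 0
Block 4 (000): 0 ones → 0
Block 5 (101): 2 ones → 1
Block 6 (111): 3 ones → 1
Block 7 (110): 2 ones → 1
Block 8 (000): 0 ones → 0
Block 9 (111): 3 ones → 1
Block 10 (000): 0 ones → 0
Block 11 (000): 0 ones → 0

11001110100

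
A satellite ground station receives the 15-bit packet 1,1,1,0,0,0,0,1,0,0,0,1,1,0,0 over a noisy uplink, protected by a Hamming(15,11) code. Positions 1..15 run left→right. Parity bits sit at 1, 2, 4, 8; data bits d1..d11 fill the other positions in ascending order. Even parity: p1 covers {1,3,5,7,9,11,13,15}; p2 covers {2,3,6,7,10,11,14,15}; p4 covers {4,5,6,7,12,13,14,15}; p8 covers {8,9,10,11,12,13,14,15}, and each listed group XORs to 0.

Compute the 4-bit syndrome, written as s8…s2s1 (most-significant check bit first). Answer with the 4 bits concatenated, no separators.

1001

s1 (pos 1,3,5,7,9,11,13,15): 1⊕1⊕0⊕0⊕0⊕0⊕1⊕0 = 1
s2 (pos 2,3,6,7,10,11,14,15): 1⊕1⊕0⊕0⊕0⊕0⊕0⊕0 = 0
s4 (pos 4,5,6,7,12,13,14,15): 0⊕0⊕0⊕0⊕1⊕1⊕0⊕0 = 0
s8 (pos 8,9,10,11,12,13,14,15): 1⊕0⊕0⊕0⊕1⊕1⊕0⊕0 = 1
Syndrome s8…s1 = 1001 → error at position 9.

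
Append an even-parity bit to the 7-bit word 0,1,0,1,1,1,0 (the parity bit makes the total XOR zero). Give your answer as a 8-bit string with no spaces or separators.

XOR of the 7 data bits: 0⊕1⊕0⊕1⊕1⊕1⊕0 = 0
Parity bit = 0 (so all 8 bits XOR to 0).

01011100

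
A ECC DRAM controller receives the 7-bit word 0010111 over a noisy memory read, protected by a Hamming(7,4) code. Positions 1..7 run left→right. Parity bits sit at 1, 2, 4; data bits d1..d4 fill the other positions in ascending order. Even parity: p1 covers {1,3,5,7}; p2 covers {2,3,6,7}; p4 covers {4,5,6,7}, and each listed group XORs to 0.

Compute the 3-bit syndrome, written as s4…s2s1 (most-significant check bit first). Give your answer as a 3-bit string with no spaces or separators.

111

s1 (pos 1,3,5,7): 0⊕1⊕1⊕1 = 1
s2 (pos 2,3,6,7): 0⊕1⊕1⊕1 = 1
s4 (pos 4,5,6,7): 0⊕1⊕1⊕1 = 1
Syndrome s4…s1 = 111 → error at position 7.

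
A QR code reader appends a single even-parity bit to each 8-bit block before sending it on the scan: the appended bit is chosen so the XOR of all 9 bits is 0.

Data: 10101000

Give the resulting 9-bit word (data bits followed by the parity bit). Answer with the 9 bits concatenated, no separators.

XOR of the 8 data bits: 1⊕0⊕1⊕0⊕1⊕0⊕0⊕0 = 1
Parity bit = 1 (so all 9 bits XOR to 0).

101010001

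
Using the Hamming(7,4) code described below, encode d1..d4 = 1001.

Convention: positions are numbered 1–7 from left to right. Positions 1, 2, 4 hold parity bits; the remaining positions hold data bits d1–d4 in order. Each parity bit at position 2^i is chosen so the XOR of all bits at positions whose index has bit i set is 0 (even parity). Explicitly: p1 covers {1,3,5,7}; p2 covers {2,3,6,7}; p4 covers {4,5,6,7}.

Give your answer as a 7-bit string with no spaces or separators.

0011001

Place data at non-parity positions: p1 p2 1 p4 0 0 1
p1 (pos 1,3,5,7): XOR of data positions = 1⊕0⊕1 = 0
p2 (pos 2,3,6,7): XOR of data positions = 1⊕0⊕1 = 0
p4 (pos 4,5,6,7): XOR of data positions = 0⊕0⊕1 = 1
Codeword: 0011001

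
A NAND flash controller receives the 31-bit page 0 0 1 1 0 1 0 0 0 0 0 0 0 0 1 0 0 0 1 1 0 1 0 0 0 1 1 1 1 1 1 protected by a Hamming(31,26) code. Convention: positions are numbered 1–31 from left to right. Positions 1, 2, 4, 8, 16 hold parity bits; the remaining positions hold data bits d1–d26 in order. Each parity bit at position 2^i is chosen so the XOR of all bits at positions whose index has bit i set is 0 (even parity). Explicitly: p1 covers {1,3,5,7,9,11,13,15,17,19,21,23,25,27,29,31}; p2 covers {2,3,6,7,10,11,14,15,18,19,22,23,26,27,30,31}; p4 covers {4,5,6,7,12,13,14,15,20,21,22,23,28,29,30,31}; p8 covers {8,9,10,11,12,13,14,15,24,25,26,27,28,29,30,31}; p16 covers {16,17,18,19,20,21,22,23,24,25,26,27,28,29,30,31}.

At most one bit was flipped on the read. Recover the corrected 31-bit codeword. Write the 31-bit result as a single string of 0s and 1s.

0011010000000010001101000111101

s1 (pos 1,3,5,7,9,11,13,15,17,19,21,23,25,27,29,31): 0⊕1⊕0⊕0⊕0⊕0⊕0⊕1⊕0⊕1⊕0⊕0⊕0⊕1⊕1⊕1 = 0
s2 (pos 2,3,6,7,10,11,14,15,18,19,22,23,26,27,30,31): 0⊕1⊕1⊕0⊕0⊕0⊕0⊕1⊕0⊕1⊕1⊕0⊕1⊕1⊕1⊕1 = 1
s4 (pos 4,5,6,7,12,13,14,15,20,21,22,23,28,29,30,31): 1⊕0⊕1⊕0⊕0⊕0⊕0⊕1⊕1⊕0⊕1⊕0⊕1⊕1⊕1⊕1 = 1
s8 (pos 8,9,10,11,12,13,14,15,24,25,26,27,28,29,30,31): 0⊕0⊕0⊕0⊕0⊕0⊕0⊕1⊕0⊕0⊕1⊕1⊕1⊕1⊕1⊕1 = 1
s16 (pos 16,17,18,19,20,21,22,23,24,25,26,27,28,29,30,31): 0⊕0⊕0⊕1⊕1⊕0⊕1⊕0⊕0⊕0⊕1⊕1⊕1⊕1⊕1⊕1 = 1
Syndrome s16…s1 = 11110 → error at position 30.
Flip position 30: 0011010000000010001101000111111 → 0011010000000010001101000111101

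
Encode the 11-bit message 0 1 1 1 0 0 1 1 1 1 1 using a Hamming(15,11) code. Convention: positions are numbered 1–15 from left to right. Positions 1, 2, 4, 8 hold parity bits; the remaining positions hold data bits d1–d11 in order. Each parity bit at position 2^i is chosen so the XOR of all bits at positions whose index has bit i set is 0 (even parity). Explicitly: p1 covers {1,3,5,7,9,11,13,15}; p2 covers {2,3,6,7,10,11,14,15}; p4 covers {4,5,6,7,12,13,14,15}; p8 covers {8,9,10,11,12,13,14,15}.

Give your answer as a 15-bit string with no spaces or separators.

110111110011111

Place data at non-parity positions: p1 p2 0 p4 1 1 1 p8 0 0 1 1 1 1 1
p1 (pos 1,3,5,7,9,11,13,15): XOR of data positions = 0⊕1⊕1⊕0⊕1⊕1⊕1 = 1
p2 (pos 2,3,6,7,10,11,14,15): XOR of data positions = 0⊕1⊕1⊕0⊕1⊕1⊕1 = 1
p4 (pos 4,5,6,7,12,13,14,15): XOR of data positions = 1⊕1⊕1⊕1⊕1⊕1⊕1 = 1
p8 (pos 8,9,10,11,12,13,14,15): XOR of data positions = 0⊕0⊕1⊕1⊕1⊕1⊕1 = 1
Codeword: 110111110011111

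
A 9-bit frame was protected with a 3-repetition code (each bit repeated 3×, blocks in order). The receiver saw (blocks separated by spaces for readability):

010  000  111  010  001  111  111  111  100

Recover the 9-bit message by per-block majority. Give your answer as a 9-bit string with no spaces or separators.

Block 1 (010): 1 one → 0
Block 2 (000): 0 ones → 0
Block 3 (111): 3 ones → 1
Block 4 (010): 1 one → 0
Block 5 (001): 1 one → 0
Block 6 (111): 3 ones → 1
Block 7 (111): 3 ones → 1
Block 8 (111): 3 ones → 1
Block 9 (100): 1 one → 0

001001110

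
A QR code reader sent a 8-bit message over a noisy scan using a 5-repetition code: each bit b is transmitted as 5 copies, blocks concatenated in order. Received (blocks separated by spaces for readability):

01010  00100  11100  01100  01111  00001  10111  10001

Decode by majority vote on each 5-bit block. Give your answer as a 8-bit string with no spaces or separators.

00101010

Block 1 (01010): 2 ones → 0
Block 2 (00100): 1 one → 0
Block 3 (11100): 3 ones → 1
Block 4 (01100): 2 ones → 0
Block 5 (01111): 4 ones → 1
Block 6 (00001): 1 one → 0
Block 7 (10111): 4 ones → 1
Block 8 (10001): 2 ones → 0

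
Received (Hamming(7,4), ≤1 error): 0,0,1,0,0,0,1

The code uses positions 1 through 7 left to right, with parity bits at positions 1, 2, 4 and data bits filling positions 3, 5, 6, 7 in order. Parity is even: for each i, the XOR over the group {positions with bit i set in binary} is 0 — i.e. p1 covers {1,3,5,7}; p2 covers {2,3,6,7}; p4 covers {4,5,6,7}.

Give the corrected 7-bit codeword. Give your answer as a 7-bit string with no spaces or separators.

s1 (pos 1,3,5,7): 0⊕1⊕0⊕1 = 0
s2 (pos 2,3,6,7): 0⊕1⊕0⊕1 = 0
s4 (pos 4,5,6,7): 0⊕0⊕0⊕1 = 1
Syndrome s4…s1 = 100 → error at position 4.
Flip position 4: 0010001 → 0011001

0011001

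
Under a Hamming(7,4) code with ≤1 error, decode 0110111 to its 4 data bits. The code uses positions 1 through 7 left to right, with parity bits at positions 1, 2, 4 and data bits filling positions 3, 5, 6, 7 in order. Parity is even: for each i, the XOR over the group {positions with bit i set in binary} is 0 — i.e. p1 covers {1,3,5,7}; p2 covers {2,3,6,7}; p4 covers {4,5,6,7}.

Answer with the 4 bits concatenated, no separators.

s1 (pos 1,3,5,7): 0⊕1⊕1⊕1 = 1
s2 (pos 2,3,6,7): 1⊕1⊕1⊕1 = 0
s4 (pos 4,5,6,7): 0⊕1⊕1⊕1 = 1
Syndrome s4…s1 = 101 → error at position 5.
Flip position 5: 0110111 → 0110011
Read data bits from positions 3,5,6,7: 1011

1011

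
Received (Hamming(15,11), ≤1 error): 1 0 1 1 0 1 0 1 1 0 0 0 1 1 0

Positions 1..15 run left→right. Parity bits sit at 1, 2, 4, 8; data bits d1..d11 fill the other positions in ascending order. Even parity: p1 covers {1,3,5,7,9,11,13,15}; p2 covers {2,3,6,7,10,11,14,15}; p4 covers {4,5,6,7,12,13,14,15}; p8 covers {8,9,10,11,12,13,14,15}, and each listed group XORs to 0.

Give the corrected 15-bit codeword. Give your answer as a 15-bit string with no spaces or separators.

111101011000110

s1 (pos 1,3,5,7,9,11,13,15): 1⊕1⊕0⊕0⊕1⊕0⊕1⊕0 = 0
s2 (pos 2,3,6,7,10,11,14,15): 0⊕1⊕1⊕0⊕0⊕0⊕1⊕0 = 1
s4 (pos 4,5,6,7,12,13,14,15): 1⊕0⊕1⊕0⊕0⊕1⊕1⊕0 = 0
s8 (pos 8,9,10,11,12,13,14,15): 1⊕1⊕0⊕0⊕0⊕1⊕1⊕0 = 0
Syndrome s8…s1 = 0010 → error at position 2.
Flip position 2: 101101011000110 → 111101011000110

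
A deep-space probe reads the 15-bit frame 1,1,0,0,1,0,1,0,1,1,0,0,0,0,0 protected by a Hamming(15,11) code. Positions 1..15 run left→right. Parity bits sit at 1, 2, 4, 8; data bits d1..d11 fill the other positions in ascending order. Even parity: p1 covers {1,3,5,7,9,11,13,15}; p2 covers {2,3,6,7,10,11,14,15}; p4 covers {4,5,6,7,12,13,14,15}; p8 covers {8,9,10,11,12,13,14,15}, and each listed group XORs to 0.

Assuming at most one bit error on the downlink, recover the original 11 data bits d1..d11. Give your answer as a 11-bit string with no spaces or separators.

01011100000

s1 (pos 1,3,5,7,9,11,13,15): 1⊕0⊕1⊕1⊕1⊕0⊕0⊕0 = 0
s2 (pos 2,3,6,7,10,11,14,15): 1⊕0⊕0⊕1⊕1⊕0⊕0⊕0 = 1
s4 (pos 4,5,6,7,12,13,14,15): 0⊕1⊕0⊕1⊕0⊕0⊕0⊕0 = 0
s8 (pos 8,9,10,11,12,13,14,15): 0⊕1⊕1⊕0⊕0⊕0⊕0⊕0 = 0
Syndrome s8…s1 = 0010 → error at position 2.
Flip position 2: 110010101100000 → 100010101100000
Read data bits from positions 3,5,6,7,9,10,11,12,13,14,15: 01011100000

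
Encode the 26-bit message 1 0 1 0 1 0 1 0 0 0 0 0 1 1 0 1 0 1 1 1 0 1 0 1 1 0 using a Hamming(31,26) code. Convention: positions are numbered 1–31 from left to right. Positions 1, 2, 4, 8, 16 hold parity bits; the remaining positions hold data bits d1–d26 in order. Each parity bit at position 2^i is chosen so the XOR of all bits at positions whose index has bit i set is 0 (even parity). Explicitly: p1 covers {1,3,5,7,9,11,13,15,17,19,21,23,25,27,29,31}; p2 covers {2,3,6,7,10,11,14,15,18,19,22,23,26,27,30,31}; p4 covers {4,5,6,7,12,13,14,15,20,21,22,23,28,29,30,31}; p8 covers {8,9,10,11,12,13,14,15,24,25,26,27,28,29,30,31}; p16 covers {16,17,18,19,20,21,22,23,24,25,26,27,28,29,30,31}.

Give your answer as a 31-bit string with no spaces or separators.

Place data at non-parity positions: p1 p2 1 p4 0 1 0 p8 1 0 1 0 0 0 0 p16 0 1 1 0 1 0 1 1 1 0 1 0 1 1 0
p1 (pos 1,3,5,7,9,11,13,15,17,19,21,23,25,27,29,31): XOR of data positions = 1⊕0⊕0⊕1⊕1⊕0⊕0⊕0⊕1⊕1⊕1⊕1⊕1⊕1⊕0 = 1
p2 (pos 2,3,6,7,10,11,14,15,18,19,22,23,26,27,30,31): XOR of data positions = 1⊕1⊕0⊕0⊕1⊕0⊕0⊕1⊕1⊕0⊕1⊕0⊕1⊕1⊕0 = 0
p4 (pos 4,5,6,7,12,13,14,15,20,21,22,23,28,29,30,31): XOR of data positions = 0⊕1⊕0⊕0⊕0⊕0⊕0⊕0⊕1⊕0⊕1⊕0⊕1⊕1⊕0 = 1
p8 (pos 8,9,10,11,12,13,14,15,24,25,26,27,28,29,30,31): XOR of data positions = 1⊕0⊕1⊕0⊕0⊕0⊕0⊕1⊕1⊕0⊕1⊕0⊕1⊕1⊕0 = 1
p16 (pos 16,17,18,19,20,21,22,23,24,25,26,27,28,29,30,31): XOR of data positions = 0⊕1⊕1⊕0⊕1⊕0⊕1⊕1⊕1⊕0⊕1⊕0⊕1⊕1⊕0 = 1
Codeword: 1011010110100001011010111010110

1011010110100001011010111010110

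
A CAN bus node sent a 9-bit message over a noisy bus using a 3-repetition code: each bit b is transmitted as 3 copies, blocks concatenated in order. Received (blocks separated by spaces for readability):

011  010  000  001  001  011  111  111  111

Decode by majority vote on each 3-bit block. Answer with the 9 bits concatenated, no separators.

100001111

Block 1 (011): 2 ones → 1
Block 2 (010): 1 one → 0
Block 3 (000): 0 ones → 0
Block 4 (001): 1 one → 0
Block 5 (001): 1 one → 0
Block 6 (011): 2 ones → 1
Block 7 (111): 3 ones → 1
Block 8 (111): 3 ones → 1
Block 9 (111): 3 ones → 1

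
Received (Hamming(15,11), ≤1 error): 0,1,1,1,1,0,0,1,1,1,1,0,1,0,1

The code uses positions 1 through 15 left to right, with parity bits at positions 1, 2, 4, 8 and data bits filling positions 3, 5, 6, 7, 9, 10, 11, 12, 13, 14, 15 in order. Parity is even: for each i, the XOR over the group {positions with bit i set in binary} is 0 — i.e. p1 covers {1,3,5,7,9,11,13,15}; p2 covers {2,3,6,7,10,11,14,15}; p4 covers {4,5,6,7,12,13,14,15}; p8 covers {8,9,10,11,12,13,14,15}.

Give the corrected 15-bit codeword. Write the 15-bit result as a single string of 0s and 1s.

001110011110101

s1 (pos 1,3,5,7,9,11,13,15): 0⊕1⊕1⊕0⊕1⊕1⊕1⊕1 = 0
s2 (pos 2,3,6,7,10,11,14,15): 1⊕1⊕0⊕0⊕1⊕1⊕0⊕1 = 1
s4 (pos 4,5,6,7,12,13,14,15): 1⊕1⊕0⊕0⊕0⊕1⊕0⊕1 = 0
s8 (pos 8,9,10,11,12,13,14,15): 1⊕1⊕1⊕1⊕0⊕1⊕0⊕1 = 0
Syndrome s8…s1 = 0010 → error at position 2.
Flip position 2: 011110011110101 → 001110011110101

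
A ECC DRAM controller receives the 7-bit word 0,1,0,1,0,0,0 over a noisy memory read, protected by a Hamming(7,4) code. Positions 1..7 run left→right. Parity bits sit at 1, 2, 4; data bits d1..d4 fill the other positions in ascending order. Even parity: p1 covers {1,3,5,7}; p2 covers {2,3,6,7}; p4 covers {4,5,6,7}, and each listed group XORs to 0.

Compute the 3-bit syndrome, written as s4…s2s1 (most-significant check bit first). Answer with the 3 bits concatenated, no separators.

s1 (pos 1,3,5,7): 0⊕0⊕0⊕0 = 0
s2 (pos 2,3,6,7): 1⊕0⊕0⊕0 = 1
s4 (pos 4,5,6,7): 1⊕0⊕0⊕0 = 1
Syndrome s4…s1 = 110 → error at position 6.

110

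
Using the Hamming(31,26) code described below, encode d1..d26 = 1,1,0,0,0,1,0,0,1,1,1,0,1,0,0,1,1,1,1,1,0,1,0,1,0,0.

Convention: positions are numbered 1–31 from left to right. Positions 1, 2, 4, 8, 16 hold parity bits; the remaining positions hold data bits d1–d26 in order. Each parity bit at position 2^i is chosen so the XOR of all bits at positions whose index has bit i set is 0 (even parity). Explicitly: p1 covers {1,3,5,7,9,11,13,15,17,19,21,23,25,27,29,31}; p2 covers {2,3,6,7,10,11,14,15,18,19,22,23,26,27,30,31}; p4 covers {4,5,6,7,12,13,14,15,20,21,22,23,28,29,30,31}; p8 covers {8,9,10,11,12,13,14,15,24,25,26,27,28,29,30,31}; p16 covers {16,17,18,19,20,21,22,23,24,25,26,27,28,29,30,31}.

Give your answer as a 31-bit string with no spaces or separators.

1010100001001110010011111010100

Place data at non-parity positions: p1 p2 1 p4 1 0 0 p8 0 1 0 0 1 1 1 p16 0 1 0 0 1 1 1 1 1 0 1 0 1 0 0
p1 (pos 1,3,5,7,9,11,13,15,17,19,21,23,25,27,29,31): XOR of data positions = 1⊕1⊕0⊕0⊕0⊕1⊕1⊕0⊕0⊕1⊕1⊕1⊕1⊕1⊕0 = 1
p2 (pos 2,3,6,7,10,11,14,15,18,19,22,23,26,27,30,31): XOR of data positions = 1⊕0⊕0⊕1⊕0⊕1⊕1⊕1⊕0⊕1⊕1⊕0⊕1⊕0⊕0 = 0
p4 (pos 4,5,6,7,12,13,14,15,20,21,22,23,28,29,30,31): XOR of data positions = 1⊕0⊕0⊕0⊕1⊕1⊕1⊕0⊕1⊕1⊕1⊕0⊕1⊕0⊕0 = 0
p8 (pos 8,9,10,11,12,13,14,15,24,25,26,27,28,29,30,31): XOR of data positions = 0⊕1⊕0⊕0⊕1⊕1⊕1⊕1⊕1⊕0⊕1⊕0⊕1⊕0⊕0 = 0
p16 (pos 16,17,18,19,20,21,22,23,24,25,26,27,28,29,30,31): XOR of data positions = 0⊕1⊕0⊕0⊕1⊕1⊕1⊕1⊕1⊕0⊕1⊕0⊕1⊕0⊕0 = 0
Codeword: 1010100001001110010011111010100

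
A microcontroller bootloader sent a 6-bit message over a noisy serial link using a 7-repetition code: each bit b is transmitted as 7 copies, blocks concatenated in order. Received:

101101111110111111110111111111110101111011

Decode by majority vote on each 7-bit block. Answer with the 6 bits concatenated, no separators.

Block 1 (1011011): 5 ones → 1
Block 2 (1111011): 6 ones → 1
Block 3 (1111110): 6 ones → 1
Block 4 (1111111): 7 ones → 1
Block 5 (1111010): 5 ones → 1
Block 6 (1111011): 6 ones → 1

111111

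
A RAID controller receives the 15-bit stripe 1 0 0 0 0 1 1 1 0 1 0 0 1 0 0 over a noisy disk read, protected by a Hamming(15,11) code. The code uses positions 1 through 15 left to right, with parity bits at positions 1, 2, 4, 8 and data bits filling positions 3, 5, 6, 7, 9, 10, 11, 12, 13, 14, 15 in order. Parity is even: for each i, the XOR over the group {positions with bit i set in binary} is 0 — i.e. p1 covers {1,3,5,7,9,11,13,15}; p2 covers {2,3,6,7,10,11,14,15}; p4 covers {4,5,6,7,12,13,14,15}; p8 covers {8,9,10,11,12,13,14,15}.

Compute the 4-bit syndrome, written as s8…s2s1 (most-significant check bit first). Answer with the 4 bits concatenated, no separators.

s1 (pos 1,3,5,7,9,11,13,15): 1⊕0⊕0⊕1⊕0⊕0⊕1⊕0 = 1
s2 (pos 2,3,6,7,10,11,14,15): 0⊕0⊕1⊕1⊕1⊕0⊕0⊕0 = 1
s4 (pos 4,5,6,7,12,13,14,15): 0⊕0⊕1⊕1⊕0⊕1⊕0⊕0 = 1
s8 (pos 8,9,10,11,12,13,14,15): 1⊕0⊕1⊕0⊕0⊕1⊕0⊕0 = 1
Syndrome s8…s1 = 1111 → error at position 15.

1111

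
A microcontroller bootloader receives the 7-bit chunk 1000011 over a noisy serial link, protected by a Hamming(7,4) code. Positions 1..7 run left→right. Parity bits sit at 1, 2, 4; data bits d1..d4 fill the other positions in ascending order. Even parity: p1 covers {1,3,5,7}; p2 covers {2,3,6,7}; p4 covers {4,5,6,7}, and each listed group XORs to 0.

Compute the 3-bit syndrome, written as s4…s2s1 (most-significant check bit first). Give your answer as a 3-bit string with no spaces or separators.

s1 (pos 1,3,5,7): 1⊕0⊕0⊕1 = 0
s2 (pos 2,3,6,7): 0⊕0⊕1⊕1 = 0
s4 (pos 4,5,6,7): 0⊕0⊕1⊕1 = 0
Syndrome s4…s1 = 000 → no error.

000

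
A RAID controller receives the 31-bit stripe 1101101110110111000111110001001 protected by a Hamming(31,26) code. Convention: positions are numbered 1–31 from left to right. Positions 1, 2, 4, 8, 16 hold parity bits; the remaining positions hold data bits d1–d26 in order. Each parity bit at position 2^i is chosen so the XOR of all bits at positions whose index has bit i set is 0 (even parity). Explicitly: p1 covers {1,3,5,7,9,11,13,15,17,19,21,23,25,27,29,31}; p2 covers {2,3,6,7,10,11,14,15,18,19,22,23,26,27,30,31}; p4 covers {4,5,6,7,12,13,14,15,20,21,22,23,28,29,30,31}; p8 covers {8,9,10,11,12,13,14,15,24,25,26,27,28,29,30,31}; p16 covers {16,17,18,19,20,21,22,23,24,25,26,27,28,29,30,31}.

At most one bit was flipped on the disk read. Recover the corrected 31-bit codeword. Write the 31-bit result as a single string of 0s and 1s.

1101101100110111000111110001001

s1 (pos 1,3,5,7,9,11,13,15,17,19,21,23,25,27,29,31): 1⊕0⊕1⊕1⊕1⊕1⊕0⊕1⊕0⊕0⊕1⊕1⊕0⊕0⊕0⊕1 = 1
s2 (pos 2,3,6,7,10,11,14,15,18,19,22,23,26,27,30,31): 1⊕0⊕0⊕1⊕0⊕1⊕1⊕1⊕0⊕0⊕1⊕1⊕0⊕0⊕0⊕1 = 0
s4 (pos 4,5,6,7,12,13,14,15,20,21,22,23,28,29,30,31): 1⊕1⊕0⊕1⊕1⊕0⊕1⊕1⊕1⊕1⊕1⊕1⊕1⊕0⊕0⊕1 = 0
s8 (pos 8,9,10,11,12,13,14,15,24,25,26,27,28,29,30,31): 1⊕1⊕0⊕1⊕1⊕0⊕1⊕1⊕1⊕0⊕0⊕0⊕1⊕0⊕0⊕1 = 1
s16 (pos 16,17,18,19,20,21,22,23,24,25,26,27,28,29,30,31): 1⊕0⊕0⊕0⊕1⊕1⊕1⊕1⊕1⊕0⊕0⊕0⊕1⊕0⊕0⊕1 = 0
Syndrome s16…s1 = 01001 → error at position 9.
Flip position 9: 1101101110110111000111110001001 → 1101101100110111000111110001001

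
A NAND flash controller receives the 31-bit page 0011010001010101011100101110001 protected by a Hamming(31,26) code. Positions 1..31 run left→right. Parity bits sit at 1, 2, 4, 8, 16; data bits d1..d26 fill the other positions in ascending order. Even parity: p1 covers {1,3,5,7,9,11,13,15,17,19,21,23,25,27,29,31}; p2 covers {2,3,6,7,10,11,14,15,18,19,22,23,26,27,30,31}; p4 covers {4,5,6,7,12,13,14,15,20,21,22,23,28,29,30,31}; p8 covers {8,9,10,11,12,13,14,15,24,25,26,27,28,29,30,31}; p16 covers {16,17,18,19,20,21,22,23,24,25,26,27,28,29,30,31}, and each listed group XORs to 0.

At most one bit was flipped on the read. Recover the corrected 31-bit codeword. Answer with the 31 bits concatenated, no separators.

0011010001010101011100101111001

s1 (pos 1,3,5,7,9,11,13,15,17,19,21,23,25,27,29,31): 0⊕1⊕0⊕0⊕0⊕0⊕0⊕0⊕0⊕1⊕0⊕1⊕1⊕1⊕0⊕1 = 0
s2 (pos 2,3,6,7,10,11,14,15,18,19,22,23,26,27,30,31): 0⊕1⊕1⊕0⊕1⊕0⊕1⊕0⊕1⊕1⊕0⊕1⊕1⊕1⊕0⊕1 = 0
s4 (pos 4,5,6,7,12,13,14,15,20,21,22,23,28,29,30,31): 1⊕0⊕1⊕0⊕1⊕0⊕1⊕0⊕1⊕0⊕0⊕1⊕0⊕0⊕0⊕1 = 1
s8 (pos 8,9,10,11,12,13,14,15,24,25,26,27,28,29,30,31): 0⊕0⊕1⊕0⊕1⊕0⊕1⊕0⊕0⊕1⊕1⊕1⊕0⊕0⊕0⊕1 = 1
s16 (pos 16,17,18,19,20,21,22,23,24,25,26,27,28,29,30,31): 1⊕0⊕1⊕1⊕1⊕0⊕0⊕1⊕0⊕1⊕1⊕1⊕0⊕0⊕0⊕1 = 1
Syndrome s16…s1 = 11100 → error at position 28.
Flip position 28: 0011010001010101011100101110001 → 0011010001010101011100101111001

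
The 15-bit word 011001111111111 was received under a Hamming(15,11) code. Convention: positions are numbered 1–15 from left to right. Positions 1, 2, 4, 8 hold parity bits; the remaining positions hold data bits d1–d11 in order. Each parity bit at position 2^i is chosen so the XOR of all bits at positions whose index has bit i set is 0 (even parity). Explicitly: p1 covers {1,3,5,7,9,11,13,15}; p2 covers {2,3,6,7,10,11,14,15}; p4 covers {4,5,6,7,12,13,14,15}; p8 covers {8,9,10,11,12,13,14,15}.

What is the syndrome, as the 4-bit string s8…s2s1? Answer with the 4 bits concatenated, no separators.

0000

s1 (pos 1,3,5,7,9,11,13,15): 0⊕1⊕0⊕1⊕1⊕1⊕1⊕1 = 0
s2 (pos 2,3,6,7,10,11,14,15): 1⊕1⊕1⊕1⊕1⊕1⊕1⊕1 = 0
s4 (pos 4,5,6,7,12,13,14,15): 0⊕0⊕1⊕1⊕1⊕1⊕1⊕1 = 0
s8 (pos 8,9,10,11,12,13,14,15): 1⊕1⊕1⊕1⊕1⊕1⊕1⊕1 = 0
Syndrome s8…s1 = 0000 → no error.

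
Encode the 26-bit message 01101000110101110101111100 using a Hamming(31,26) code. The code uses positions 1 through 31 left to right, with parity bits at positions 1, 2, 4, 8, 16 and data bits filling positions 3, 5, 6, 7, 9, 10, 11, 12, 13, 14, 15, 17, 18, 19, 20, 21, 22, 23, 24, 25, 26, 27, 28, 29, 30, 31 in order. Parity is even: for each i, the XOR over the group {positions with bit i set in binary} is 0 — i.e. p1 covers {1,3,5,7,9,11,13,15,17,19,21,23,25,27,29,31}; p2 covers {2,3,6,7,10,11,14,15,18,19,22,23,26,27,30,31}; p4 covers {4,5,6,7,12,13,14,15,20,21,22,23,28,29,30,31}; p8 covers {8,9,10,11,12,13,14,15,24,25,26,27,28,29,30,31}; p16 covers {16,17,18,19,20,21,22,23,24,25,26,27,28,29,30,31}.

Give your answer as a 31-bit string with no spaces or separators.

Place data at non-parity positions: p1 p2 0 p4 1 1 0 p8 1 0 0 0 1 1 0 p16 1 0 1 1 1 0 1 0 1 1 1 1 1 0 0
p1 (pos 1,3,5,7,9,11,13,15,17,19,21,23,25,27,29,31): XOR of data positions = 0⊕1⊕0⊕1⊕0⊕1⊕0⊕1⊕1⊕1⊕1⊕1⊕1⊕1⊕0 = 0
p2 (pos 2,3,6,7,10,11,14,15,18,19,22,23,26,27,30,31): XOR of data positions = 0⊕1⊕0⊕0⊕0⊕1⊕0⊕0⊕1⊕0⊕1⊕1⊕1⊕0⊕0 = 0
p4 (pos 4,5,6,7,12,13,14,15,20,21,22,23,28,29,30,31): XOR of data positions = 1⊕1⊕0⊕0⊕1⊕1⊕0⊕1⊕1⊕0⊕1⊕1⊕1⊕0⊕0 = 1
p8 (pos 8,9,10,11,12,13,14,15,24,25,26,27,28,29,30,31): XOR of data positions = 1⊕0⊕0⊕0⊕1⊕1⊕0⊕0⊕1⊕1⊕1⊕1⊕1⊕0⊕0 = 0
p16 (pos 16,17,18,19,20,21,22,23,24,25,26,27,28,29,30,31): XOR of data positions = 1⊕0⊕1⊕1⊕1⊕0⊕1⊕0⊕1⊕1⊕1⊕1⊕1⊕0⊕0 = 0
Codeword: 0001110010001100101110101111100

0001110010001100101110101111100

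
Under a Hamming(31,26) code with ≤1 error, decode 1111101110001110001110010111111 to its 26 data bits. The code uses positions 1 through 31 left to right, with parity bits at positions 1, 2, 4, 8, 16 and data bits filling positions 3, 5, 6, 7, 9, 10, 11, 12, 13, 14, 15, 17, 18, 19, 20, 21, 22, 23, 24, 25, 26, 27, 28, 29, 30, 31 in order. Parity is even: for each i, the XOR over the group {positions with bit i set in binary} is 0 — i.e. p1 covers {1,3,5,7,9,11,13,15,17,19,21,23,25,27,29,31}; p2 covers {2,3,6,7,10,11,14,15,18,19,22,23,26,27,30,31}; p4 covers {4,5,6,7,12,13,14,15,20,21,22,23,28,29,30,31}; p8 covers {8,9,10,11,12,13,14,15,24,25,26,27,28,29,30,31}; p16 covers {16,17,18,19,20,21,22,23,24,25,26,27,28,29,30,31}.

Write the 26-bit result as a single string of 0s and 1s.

11011000111001110010111111

s1 (pos 1,3,5,7,9,11,13,15,17,19,21,23,25,27,29,31): 1⊕1⊕1⊕1⊕1⊕0⊕1⊕1⊕0⊕1⊕1⊕0⊕0⊕1⊕1⊕1 = 0
s2 (pos 2,3,6,7,10,11,14,15,18,19,22,23,26,27,30,31): 1⊕1⊕0⊕1⊕0⊕0⊕1⊕1⊕0⊕1⊕0⊕0⊕1⊕1⊕1⊕1 = 0
s4 (pos 4,5,6,7,12,13,14,15,20,21,22,23,28,29,30,31): 1⊕1⊕0⊕1⊕0⊕1⊕1⊕1⊕1⊕1⊕0⊕0⊕1⊕1⊕1⊕1 = 0
s8 (pos 8,9,10,11,12,13,14,15,24,25,26,27,28,29,30,31): 1⊕1⊕0⊕0⊕0⊕1⊕1⊕1⊕1⊕0⊕1⊕1⊕1⊕1⊕1⊕1 = 0
s16 (pos 16,17,18,19,20,21,22,23,24,25,26,27,28,29,30,31): 0⊕0⊕0⊕1⊕1⊕1⊕0⊕0⊕1⊕0⊕1⊕1⊕1⊕1⊕1⊕1 = 0
Syndrome s16…s1 = 00000 → no error.
Read data bits from positions 3,5,6,7,9,10,11,12,13,14,15,17,18,19,20,21,22,23,24,25,26,27,28,29,30,31: 11011000111001110010111111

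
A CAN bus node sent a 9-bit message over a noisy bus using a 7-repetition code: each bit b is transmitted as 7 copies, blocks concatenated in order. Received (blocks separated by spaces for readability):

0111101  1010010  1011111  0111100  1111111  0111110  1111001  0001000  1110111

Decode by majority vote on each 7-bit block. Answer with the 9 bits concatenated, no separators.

101111101

Block 1 (0111101): 5 ones → 1
Block 2 (1010010): 3 ones → 0
Block 3 (1011111): 6 ones → 1
Block 4 (0111100): 4 ones → 1
Block 5 (1111111): 7 ones → 1
Block 6 (0111110): 5 ones → 1
Block 7 (1111001): 5 ones → 1
Block 8 (0001000): 1 one → 0
Block 9 (1110111): 6 ones → 1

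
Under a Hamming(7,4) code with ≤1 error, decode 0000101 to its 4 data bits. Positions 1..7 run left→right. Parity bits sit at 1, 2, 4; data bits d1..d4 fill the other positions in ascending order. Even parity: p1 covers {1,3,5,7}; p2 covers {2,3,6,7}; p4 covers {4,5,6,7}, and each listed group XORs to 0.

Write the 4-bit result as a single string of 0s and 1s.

s1 (pos 1,3,5,7): 0⊕0⊕1⊕1 = 0
s2 (pos 2,3,6,7): 0⊕0⊕0⊕1 = 1
s4 (pos 4,5,6,7): 0⊕1⊕0⊕1 = 0
Syndrome s4…s1 = 010 → error at position 2.
Flip position 2: 0000101 → 0100101
Read data bits from positions 3,5,6,7: 0101

0101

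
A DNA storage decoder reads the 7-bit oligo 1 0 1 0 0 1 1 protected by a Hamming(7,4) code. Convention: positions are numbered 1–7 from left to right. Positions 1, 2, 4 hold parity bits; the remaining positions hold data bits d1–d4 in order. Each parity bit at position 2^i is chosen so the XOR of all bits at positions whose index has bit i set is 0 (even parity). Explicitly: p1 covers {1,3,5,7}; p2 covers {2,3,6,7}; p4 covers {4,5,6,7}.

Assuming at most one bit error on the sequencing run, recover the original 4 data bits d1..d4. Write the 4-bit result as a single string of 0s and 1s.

0011

s1 (pos 1,3,5,7): 1⊕1⊕0⊕1 = 1
s2 (pos 2,3,6,7): 0⊕1⊕1⊕1 = 1
s4 (pos 4,5,6,7): 0⊕0⊕1⊕1 = 0
Syndrome s4…s1 = 011 → error at position 3.
Flip position 3: 1010011 → 1000011
Read data bits from positions 3,5,6,7: 0011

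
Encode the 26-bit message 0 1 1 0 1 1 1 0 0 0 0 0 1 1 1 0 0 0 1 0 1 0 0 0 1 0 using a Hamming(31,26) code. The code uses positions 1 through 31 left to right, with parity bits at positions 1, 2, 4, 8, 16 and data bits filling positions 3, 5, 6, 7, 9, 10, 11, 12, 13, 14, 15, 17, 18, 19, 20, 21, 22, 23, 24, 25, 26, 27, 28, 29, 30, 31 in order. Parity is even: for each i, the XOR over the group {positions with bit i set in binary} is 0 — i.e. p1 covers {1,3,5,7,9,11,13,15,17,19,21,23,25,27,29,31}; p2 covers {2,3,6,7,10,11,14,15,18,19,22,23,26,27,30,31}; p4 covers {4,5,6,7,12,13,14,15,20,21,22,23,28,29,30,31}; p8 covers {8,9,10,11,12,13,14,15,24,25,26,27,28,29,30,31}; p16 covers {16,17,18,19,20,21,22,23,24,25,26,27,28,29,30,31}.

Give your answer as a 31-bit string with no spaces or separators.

0100110011100000011100010100010

Place data at non-parity positions: p1 p2 0 p4 1 1 0 p8 1 1 1 0 0 0 0 p16 0 1 1 1 0 0 0 1 0 1 0 0 0 1 0
p1 (pos 1,3,5,7,9,11,13,15,17,19,21,23,25,27,29,31): XOR of data positions = 0⊕1⊕0⊕1⊕1⊕0⊕0⊕0⊕1⊕0⊕0⊕0⊕0⊕0⊕0 = 0
p2 (pos 2,3,6,7,10,11,14,15,18,19,22,23,26,27,30,31): XOR of data positions = 0⊕1⊕0⊕1⊕1⊕0⊕0⊕1⊕1⊕0⊕0⊕1⊕0⊕1⊕0 = 1
p4 (pos 4,5,6,7,12,13,14,15,20,21,22,23,28,29,30,31): XOR of data positions = 1⊕1⊕0⊕0⊕0⊕0⊕0⊕1⊕0⊕0⊕0⊕0⊕0⊕1⊕0 = 0
p8 (pos 8,9,10,11,12,13,14,15,24,25,26,27,28,29,30,31): XOR of data positions = 1⊕1⊕1⊕0⊕0⊕0⊕0⊕1⊕0⊕1⊕0⊕0⊕0⊕1⊕0 = 0
p16 (pos 16,17,18,19,20,21,22,23,24,25,26,27,28,29,30,31): XOR of data positions = 0⊕1⊕1⊕1⊕0⊕0⊕0⊕1⊕0⊕1⊕0⊕0⊕0⊕1⊕0 = 0
Codeword: 0100110011100000011100010100010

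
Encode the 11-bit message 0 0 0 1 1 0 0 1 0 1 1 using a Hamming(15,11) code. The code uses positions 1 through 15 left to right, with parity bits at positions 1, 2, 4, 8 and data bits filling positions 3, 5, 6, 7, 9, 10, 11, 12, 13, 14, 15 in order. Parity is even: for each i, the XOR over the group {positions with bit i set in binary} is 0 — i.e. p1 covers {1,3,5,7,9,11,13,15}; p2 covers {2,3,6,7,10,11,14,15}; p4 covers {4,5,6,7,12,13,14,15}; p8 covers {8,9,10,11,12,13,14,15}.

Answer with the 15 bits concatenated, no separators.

110000101001011

Place data at non-parity positions: p1 p2 0 p4 0 0 1 p8 1 0 0 1 0 1 1
p1 (pos 1,3,5,7,9,11,13,15): XOR of data positions = 0⊕0⊕1⊕1⊕0⊕0⊕1 = 1
p2 (pos 2,3,6,7,10,11,14,15): XOR of data positions = 0⊕0⊕1⊕0⊕0⊕1⊕1 = 1
p4 (pos 4,5,6,7,12,13,14,15): XOR of data positions = 0⊕0⊕1⊕1⊕0⊕1⊕1 = 0
p8 (pos 8,9,10,11,12,13,14,15): XOR of data positions = 1⊕0⊕0⊕1⊕0⊕1⊕1 = 0
Codeword: 110000101001011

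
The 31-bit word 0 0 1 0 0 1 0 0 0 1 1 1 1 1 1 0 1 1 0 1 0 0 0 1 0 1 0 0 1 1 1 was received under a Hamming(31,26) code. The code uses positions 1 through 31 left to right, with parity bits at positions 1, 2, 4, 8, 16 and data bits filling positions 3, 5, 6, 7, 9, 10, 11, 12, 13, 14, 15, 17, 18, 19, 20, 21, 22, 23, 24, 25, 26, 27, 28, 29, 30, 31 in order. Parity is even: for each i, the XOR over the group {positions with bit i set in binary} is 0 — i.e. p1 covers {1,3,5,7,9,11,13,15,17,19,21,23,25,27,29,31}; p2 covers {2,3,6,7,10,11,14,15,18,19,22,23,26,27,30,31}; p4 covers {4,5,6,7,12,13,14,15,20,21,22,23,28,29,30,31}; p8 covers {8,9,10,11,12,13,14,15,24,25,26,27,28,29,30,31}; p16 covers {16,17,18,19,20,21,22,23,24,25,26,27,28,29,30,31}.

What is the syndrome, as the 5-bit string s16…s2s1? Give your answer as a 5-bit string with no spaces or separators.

01101

s1 (pos 1,3,5,7,9,11,13,15,17,19,21,23,25,27,29,31): 0⊕1⊕0⊕0⊕0⊕1⊕1⊕1⊕1⊕0⊕0⊕0⊕0⊕0⊕1⊕1 = 1
s2 (pos 2,3,6,7,10,11,14,15,18,19,22,23,26,27,30,31): 0⊕1⊕1⊕0⊕1⊕1⊕1⊕1⊕1⊕0⊕0⊕0⊕1⊕0⊕1⊕1 = 0
s4 (pos 4,5,6,7,12,13,14,15,20,21,22,23,28,29,30,31): 0⊕0⊕1⊕0⊕1⊕1⊕1⊕1⊕1⊕0⊕0⊕0⊕0⊕1⊕1⊕1 = 1
s8 (pos 8,9,10,11,12,13,14,15,24,25,26,27,28,29,30,31): 0⊕0⊕1⊕1⊕1⊕1⊕1⊕1⊕1⊕0⊕1⊕0⊕0⊕1⊕1⊕1 = 1
s16 (pos 16,17,18,19,20,21,22,23,24,25,26,27,28,29,30,31): 0⊕1⊕1⊕0⊕1⊕0⊕0⊕0⊕1⊕0⊕1⊕0⊕0⊕1⊕1⊕1 = 0
Syndrome s16…s1 = 01101 → error at position 13.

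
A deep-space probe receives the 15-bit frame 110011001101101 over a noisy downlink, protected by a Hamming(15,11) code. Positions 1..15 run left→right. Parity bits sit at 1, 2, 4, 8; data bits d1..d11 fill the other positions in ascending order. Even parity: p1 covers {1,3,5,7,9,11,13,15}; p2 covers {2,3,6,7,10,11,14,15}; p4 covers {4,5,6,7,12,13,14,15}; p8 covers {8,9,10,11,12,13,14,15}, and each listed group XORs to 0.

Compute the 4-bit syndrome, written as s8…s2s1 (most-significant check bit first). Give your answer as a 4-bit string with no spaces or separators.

s1 (pos 1,3,5,7,9,11,13,15): 1⊕0⊕1⊕0⊕1⊕0⊕1⊕1 = 1
s2 (pos 2,3,6,7,10,11,14,15): 1⊕0⊕1⊕0⊕1⊕0⊕0⊕1 = 0
s4 (pos 4,5,6,7,12,13,14,15): 0⊕1⊕1⊕0⊕1⊕1⊕0⊕1 = 1
s8 (pos 8,9,10,11,12,13,14,15): 0⊕1⊕1⊕0⊕1⊕1⊕0⊕1 = 1
Syndrome s8…s1 = 1101 → error at position 13.

1101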